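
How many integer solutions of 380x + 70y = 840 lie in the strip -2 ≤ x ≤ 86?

gcd(380, 70):
  380 = 5×70 + 30
  70 = 2×30 + 10
  30 = 3×10
so gcd(380, 70) = 10.
Back-substitute for Bézout coefficients:
  10 = 70 - 2×30
  ... = 380×(-2) + 70×(11)
Scale by 84: particular solution (-168, 924); reduce x mod 7: (0, 12).
General solution: x = 0 + 7t, y = 12 - 38t for integer t.
-2 ≤ 0 + 7t ≤ 86 gives t ∈ [0, 12], which is 13 values.

13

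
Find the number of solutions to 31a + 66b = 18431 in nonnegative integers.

9

gcd(66, 31) = 1.
By Bézout, 31·(-17) + 66·(8) = 1.
One solution: (41, 260).
General: a = 41 + 66t, b = 260 - 31t.
a ≥ 0 ⇒ t ≥ 0; b ≥ 0 ⇒ t ≤ 8. So t ∈ [0, 8]: 9 solutions.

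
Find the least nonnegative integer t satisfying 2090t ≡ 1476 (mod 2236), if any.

gcd(2236, 2090) = 2.
2 divides 1476, so solutions exist.
By Bézout, 2090·(-291) + 2236·(272) = 2.
So 2090·(-291) ≡ 2 (mod 2236); multiply by 738: t ≡ -214758 (mod 1118).
Smallest nonnegative: t = -214758 mod 1118 = 1016.

1016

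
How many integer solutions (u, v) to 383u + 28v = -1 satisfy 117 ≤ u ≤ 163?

1

gcd(383, 28) = 1  (383 = 13·28 + 19, 28 = 1·19 + 9, 19 = 2·9 + 1, 9 = 9·1).
Back-substituting, 383·(3) + 28·(-41) = 1.
Scale by -1: particular solution (-3, 41); reduce u mod 28: (25, -342).
General solution: u = 25 + 28t, v = -342 - 383t for integer t.
117 ≤ 25 + 28t ≤ 163 gives t ∈ [4, 4], which is 1 value.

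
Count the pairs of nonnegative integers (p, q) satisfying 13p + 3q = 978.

26

gcd(13, 3) = 1.
By Bézout, 13·(1) + 3·(-4) = 1.
One solution: (0, 326).
General: p = 0 + 3t, q = 326 - 13t.
p ≥ 0 ⇒ t ≥ 0; q ≥ 0 ⇒ t ≤ 25. So t ∈ [0, 25]: 26 solutions.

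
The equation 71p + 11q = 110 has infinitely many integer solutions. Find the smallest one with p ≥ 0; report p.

gcd(71, 11) = 1.
1 divides 110, so solutions exist.
By Bézout, 71·(-2) + 11·(13) = 1.
Scale by 110/1 = 110: (p₀, q₀) = (-220, 1430).
General solution: p = -220 + 11t, q = 1430 - 71t for integer t.
p ≥ 0: smallest is -220 mod 11 = 0 (at t = 20), with q = 10.

0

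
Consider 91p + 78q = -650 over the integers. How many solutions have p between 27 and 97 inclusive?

12

gcd(91, 78) = 13.
By Bézout, 91·(1) + 78·(-1) = 13.
Particular solution: (4, -13).
General solution: p = 4 + 6t, q = -13 - 7t for integer t.
27 ≤ 4 + 6t ≤ 97 gives t ∈ [4, 15], which is 12 values.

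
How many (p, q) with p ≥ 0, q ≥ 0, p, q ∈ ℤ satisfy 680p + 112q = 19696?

2

gcd(680, 112) = 8  (680 = 6·112 + 8, 112 = 14·8).
Back-substituting, 680·(1) + 112·(-6) = 8.
Scale by 2462: one solution is (2462, -14772). Reduce p mod 14: (12, 103).
General: p = 12 + 14t, q = 103 - 85t.
p ≥ 0 ⇒ t ≥ 0; q ≥ 0 ⇒ t ≤ 1. So t ∈ [0, 1]: 2 solutions.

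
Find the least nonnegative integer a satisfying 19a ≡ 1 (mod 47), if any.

5

gcd(47, 19):
  47 = 2×19 + 9
  19 = 2×9 + 1
  9 = 9×1
so gcd(47, 19) = 1.
1 divides 1, so solutions exist.
Back-substitute for Bézout coefficients:
  1 = 19 - 2×9
  ... = 19×(5) + 47×(-2)
So 19×(5) ≡ 1 (mod 47); multiply by 1: a ≡ 5 (mod 47).
Smallest nonnegative: a = 5 mod 47 = 5.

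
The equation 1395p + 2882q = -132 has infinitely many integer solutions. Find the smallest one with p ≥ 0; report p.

880

gcd(2882, 1395) = 1.
1 divides -132, so solutions exist.
By Bézout, 1395·(1347) + 2882·(-652) = 1.
Scale by -132/1 = -132: (p₀, q₀) = (-177804, 86064).
General solution: p = -177804 + 2882t, q = 86064 - 1395t for integer t.
p ≥ 0: smallest is -177804 mod 2882 = 880 (at t = 62), with q = -426.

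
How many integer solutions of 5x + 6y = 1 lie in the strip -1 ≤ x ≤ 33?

6

gcd(6, 5) = 1  (6 = 1·5 + 1, 5 = 5·1).
Back-substituting, 5·(-1) + 6·(1) = 1.
Scale by 1: particular solution (-1, 1); reduce x mod 6: (5, -4).
General solution: x = 5 + 6t, y = -4 - 5t for integer t.
-1 ≤ 5 + 6t ≤ 33 gives t ∈ [-1, 4], which is 6 values.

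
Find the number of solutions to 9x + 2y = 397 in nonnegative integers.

22

gcd(9, 2) = 1.
By Bézout, 9·(1) + 2·(-4) = 1.
One solution: (1, 194).
General: x = 1 + 2t, y = 194 - 9t.
x ≥ 0 ⇒ t ≥ 0; y ≥ 0 ⇒ t ≤ 21. So t ∈ [0, 21]: 22 solutions.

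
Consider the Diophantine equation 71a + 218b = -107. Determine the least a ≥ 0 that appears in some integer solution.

gcd(218, 71):
  218 = 3·71 + 5
  71 = 14·5 + 1
  5 = 5·1
so gcd(218, 71) = 1.
1 divides -107, so solutions exist.
Back-substitute for Bézout coefficients:
  1 = 71 - 14·5
  ... = 71·(43) + 218·(-14)
Scale by -107/1 = -107: (a₀, b₀) = (-4601, 1498).
General solution: a = -4601 + 218t, b = 1498 - 71t for integer t.
a ≥ 0: smallest is -4601 mod 218 = 195 (at t = 22), with b = -64.

195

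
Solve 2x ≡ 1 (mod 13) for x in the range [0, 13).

gcd(13, 2):
  13 = 6×2 + 1
  2 = 2×1
so gcd(13, 2) = 1.
Back-substitute for Bézout coefficients:
  1 = 13 - 6×2
  ... = 2×(-6) + 13×(1)
So 2×-6 ≡ 1 (mod 13), and -6 mod 13 = 7.

7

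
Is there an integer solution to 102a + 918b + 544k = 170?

gcd(918, 102) = 102  (918 = 9*102).
gcd(102, 544) = 34.
34 divides 170, so integer solutions exist.

yes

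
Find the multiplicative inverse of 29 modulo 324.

gcd(324, 29) = 1  (324 = 11·29 + 5, 29 = 5·5 + 4, 5 = 1·4 + 1, 4 = 4·1).
Back-substituting, 29·(-67) + 324·(6) = 1.
So 29·-67 ≡ 1 (mod 324), and -67 mod 324 = 257.

257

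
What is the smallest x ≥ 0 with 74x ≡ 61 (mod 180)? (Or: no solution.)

no solution

gcd(180, 74) = 2.
2 does not divide 61, so the congruence has no solution.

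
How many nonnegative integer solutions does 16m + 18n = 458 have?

gcd(18, 16) = 2.
By Bézout, 16*(-1) + 18*(1) = 2.
One solution: (5, 21).
General: m = 5 + 9t, n = 21 - 8t.
m ≥ 0 ⇒ t ≥ 0; n ≥ 0 ⇒ t ≤ 2. So t ∈ [0, 2]: 3 solutions.

3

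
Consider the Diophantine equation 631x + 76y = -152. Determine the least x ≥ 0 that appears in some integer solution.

0

gcd(631, 76) = 1.
1 divides -152, so solutions exist.
By Bézout, 631*(-33) + 76*(274) = 1.
Scale by -152/1 = -152: (x₀, y₀) = (5016, -41648).
General solution: x = 5016 + 76t, y = -41648 - 631t for integer t.
x ≥ 0: smallest is 5016 mod 76 = 0 (at t = -66), with y = -2.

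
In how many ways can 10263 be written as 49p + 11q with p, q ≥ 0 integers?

gcd(49, 11) = 1  (49 = 4×11 + 5, 11 = 2×5 + 1, 5 = 5×1).
Back-substituting, 49×(-2) + 11×(9) = 1.
Scale by 10263: one solution is (-20526, 92367). Reduce p mod 11: (0, 933).
General: p = 0 + 11t, q = 933 - 49t.
p ≥ 0 ⇒ t ≥ 0; q ≥ 0 ⇒ t ≤ 19. So t ∈ [0, 19]: 20 solutions.

20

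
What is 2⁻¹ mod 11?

6

gcd(11, 2) = 1.
By Bézout, 2·(-5) + 11·(1) = 1.
So 2·-5 ≡ 1 (mod 11), and -5 mod 11 = 6.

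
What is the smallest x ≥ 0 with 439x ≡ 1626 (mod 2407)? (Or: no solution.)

gcd(2407, 439):
  2407 = 5·439 + 212
  439 = 2·212 + 15
  212 = 14·15 + 2
  15 = 7·2 + 1
  2 = 2·1
so gcd(2407, 439) = 1.
1 divides 1626, so solutions exist.
Back-substitute for Bézout coefficients:
  1 = 15 - 7·2
  ... = 439·(1124) + 2407·(-205)
So 439·(1124) ≡ 1 (mod 2407); multiply by 1626: x ≡ 1827624 (mod 2407).
Smallest nonnegative: x = 1827624 mod 2407 = 711.

711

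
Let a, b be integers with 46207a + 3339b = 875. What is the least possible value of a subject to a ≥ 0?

209

gcd(46207, 3339):
  46207 = 13*3339 + 2800
  3339 = 1*2800 + 539
  2800 = 5*539 + 105
  539 = 5*105 + 14
  105 = 7*14 + 7
  14 = 2*7
so gcd(46207, 3339) = 7.
7 divides 875, so solutions exist.
Back-substitute for Bézout coefficients:
  7 = 105 - 7*14
  ... = 46207*(223) + 3339*(-3086)
Scale by 875/7 = 125: (a₀, b₀) = (27875, -385750).
General solution: a = 27875 + 477t, b = -385750 - 6601t for integer t.
a ≥ 0: smallest is 27875 mod 477 = 209 (at t = -58), with b = -2892.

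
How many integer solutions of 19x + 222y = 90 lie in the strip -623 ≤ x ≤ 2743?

15

gcd(222, 19) = 1.
By Bézout, 19*(-35) + 222*(3) = 1.
Particular solution: (180, -15).
General solution: x = 180 + 222t, y = -15 - 19t for integer t.
-623 ≤ 180 + 222t ≤ 2743 gives t ∈ [-3, 11], which is 15 values.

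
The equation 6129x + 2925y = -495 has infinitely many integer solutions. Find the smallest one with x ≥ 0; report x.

145

gcd(6129, 2925):
  6129 = 2·2925 + 279
  2925 = 10·279 + 135
  279 = 2·135 + 9
  135 = 15·9
so gcd(6129, 2925) = 9.
9 divides -495, so solutions exist.
Back-substitute for Bézout coefficients:
  9 = 279 - 2·135
  ... = 6129·(21) + 2925·(-44)
Scale by -495/9 = -55: (x₀, y₀) = (-1155, 2420).
General solution: x = -1155 + 325t, y = 2420 - 681t for integer t.
x ≥ 0: smallest is -1155 mod 325 = 145 (at t = 4), with y = -304.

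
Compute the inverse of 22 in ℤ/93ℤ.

55

gcd(93, 22) = 1.
By Bézout, 22*(-38) + 93*(9) = 1.
So 22*-38 ≡ 1 (mod 93), and -38 mod 93 = 55.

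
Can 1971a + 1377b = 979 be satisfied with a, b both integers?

gcd(1971, 1377) = 27.
27 does not divide 979 (remainder 7), so no integer solutions.

no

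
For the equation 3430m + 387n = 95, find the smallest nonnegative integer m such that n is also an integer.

gcd(3430, 387):
  3430 = 8×387 + 334
  387 = 1×334 + 53
  334 = 6×53 + 16
  53 = 3×16 + 5
  16 = 3×5 + 1
  5 = 5×1
so gcd(3430, 387) = 1.
1 divides 95, so solutions exist.
Back-substitute for Bézout coefficients:
  1 = 16 - 3×5
  ... = 3430×(73) + 387×(-647)
Scale by 95/1 = 95: (m₀, n₀) = (6935, -61465).
General solution: m = 6935 + 387t, n = -61465 - 3430t for integer t.
m ≥ 0: smallest is 6935 mod 387 = 356 (at t = -17), with n = -3155.

356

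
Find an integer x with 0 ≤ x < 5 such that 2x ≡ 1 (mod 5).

gcd(5, 2) = 1  (5 = 2×2 + 1, 2 = 2×1).
Back-substituting, 2×(-2) + 5×(1) = 1.
So 2×-2 ≡ 1 (mod 5), and -2 mod 5 = 3.

3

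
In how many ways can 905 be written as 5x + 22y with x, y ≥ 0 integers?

9

gcd(22, 5):
  22 = 4·5 + 2
  5 = 2·2 + 1
  2 = 2·1
so gcd(22, 5) = 1.
Back-substitute for Bézout coefficients:
  1 = 5 - 2·2
  ... = 5·(9) + 22·(-2)
Scale by 905: one solution is (8145, -1810). Reduce x mod 22: (5, 40).
General: x = 5 + 22t, y = 40 - 5t.
x ≥ 0 ⇒ t ≥ 0; y ≥ 0 ⇒ t ≤ 8. So t ∈ [0, 8]: 9 solutions.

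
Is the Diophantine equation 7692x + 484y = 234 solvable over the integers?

gcd(7692, 484) = 4  (7692 = 15*484 + 432, 484 = 1*432 + 52, 432 = 8*52 + 16, 52 = 3*16 + 4, 16 = 4*4).
4 does not divide 234 (remainder 2), so no integer solutions.

no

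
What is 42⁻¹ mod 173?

103

gcd(173, 42) = 1.
By Bézout, 42*(-70) + 173*(17) = 1.
So 42*-70 ≡ 1 (mod 173), and -70 mod 173 = 103.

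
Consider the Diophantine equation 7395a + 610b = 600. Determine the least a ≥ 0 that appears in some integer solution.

8

gcd(7395, 610):
  7395 = 12×610 + 75
  610 = 8×75 + 10
  75 = 7×10 + 5
  10 = 2×5
so gcd(7395, 610) = 5.
5 divides 600, so solutions exist.
Back-substitute for Bézout coefficients:
  5 = 75 - 7×10
  ... = 7395×(57) + 610×(-691)
Scale by 600/5 = 120: (a₀, b₀) = (6840, -82920).
General solution: a = 6840 + 122t, b = -82920 - 1479t for integer t.
a ≥ 0: smallest is 6840 mod 122 = 8 (at t = -56), with b = -96.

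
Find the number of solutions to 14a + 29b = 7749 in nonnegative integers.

19

gcd(29, 14) = 1  (29 = 2*14 + 1, 14 = 14*1).
Back-substituting, 14*(-2) + 29*(1) = 1.
Scale by 7749: one solution is (-15498, 7749). Reduce a mod 29: (17, 259).
General: a = 17 + 29t, b = 259 - 14t.
a ≥ 0 ⇒ t ≥ 0; b ≥ 0 ⇒ t ≤ 18. So t ∈ [0, 18]: 19 solutions.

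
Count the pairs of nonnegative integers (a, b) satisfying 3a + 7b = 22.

1

gcd(7, 3) = 1.
By Bézout, 3·(-2) + 7·(1) = 1.
One solution: (5, 1).
General: a = 5 + 7t, b = 1 - 3t.
a ≥ 0 ⇒ t ≥ 0; b ≥ 0 ⇒ t ≤ 0. So t ∈ [0, 0]: 1 solution.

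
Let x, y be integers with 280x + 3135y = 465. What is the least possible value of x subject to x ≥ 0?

192

gcd(3135, 280) = 5.
5 divides 465, so solutions exist.
By Bézout, 280*(56) + 3135*(-5) = 5.
Scale by 465/5 = 93: (x₀, y₀) = (5208, -465).
General solution: x = 5208 + 627t, y = -465 - 56t for integer t.
x ≥ 0: smallest is 5208 mod 627 = 192 (at t = -8), with y = -17.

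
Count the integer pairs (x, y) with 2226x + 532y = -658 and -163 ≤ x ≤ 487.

17

gcd(2226, 532) = 14  (2226 = 4·532 + 98, 532 = 5·98 + 42, 98 = 2·42 + 14, 42 = 3·14).
Back-substituting, 2226·(11) + 532·(-46) = 14.
Scale by -47: particular solution (-517, 2162); reduce x mod 38: (15, -64).
General solution: x = 15 + 38t, y = -64 - 159t for integer t.
-163 ≤ 15 + 38t ≤ 487 gives t ∈ [-4, 12], which is 17 values.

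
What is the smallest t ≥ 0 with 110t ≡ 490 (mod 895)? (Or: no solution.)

37

gcd(895, 110) = 5  (895 = 8*110 + 15, 110 = 7*15 + 5, 15 = 3*5).
5 divides 490, so solutions exist.
Back-substituting, 110*(57) + 895*(-7) = 5.
So 110*(57) ≡ 5 (mod 895); multiply by 98: t ≡ 5586 (mod 179).
Smallest nonnegative: t = 5586 mod 179 = 37.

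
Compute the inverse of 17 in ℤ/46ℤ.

19

gcd(46, 17):
  46 = 2*17 + 12
  17 = 1*12 + 5
  12 = 2*5 + 2
  5 = 2*2 + 1
  2 = 2*1
so gcd(46, 17) = 1.
Back-substitute for Bézout coefficients:
  1 = 5 - 2*2
  ... = 17*(19) + 46*(-7)
So 17*19 ≡ 1 (mod 46), and 19 mod 46 = 19.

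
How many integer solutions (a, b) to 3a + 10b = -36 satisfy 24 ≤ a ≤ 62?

4

gcd(10, 3) = 1.
By Bézout, 3·(-3) + 10·(1) = 1.
Particular solution: (8, -6).
General solution: a = 8 + 10t, b = -6 - 3t for integer t.
24 ≤ 8 + 10t ≤ 62 gives t ∈ [2, 5], which is 4 values.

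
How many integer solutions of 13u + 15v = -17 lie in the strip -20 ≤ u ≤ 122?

gcd(15, 13) = 1.
By Bézout, 13×(7) + 15×(-6) = 1.
Particular solution: (1, -2).
General solution: u = 1 + 15t, v = -2 - 13t for integer t.
-20 ≤ 1 + 15t ≤ 122 gives t ∈ [-1, 8], which is 10 values.

10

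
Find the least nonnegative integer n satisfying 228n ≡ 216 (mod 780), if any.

42

gcd(780, 228) = 12  (780 = 3*228 + 96, 228 = 2*96 + 36, 96 = 2*36 + 24, 36 = 1*24 + 12, 24 = 2*12).
12 divides 216, so solutions exist.
Back-substituting, 228*(24) + 780*(-7) = 12.
So 228*(24) ≡ 12 (mod 780); multiply by 18: n ≡ 432 (mod 65).
Smallest nonnegative: n = 432 mod 65 = 42.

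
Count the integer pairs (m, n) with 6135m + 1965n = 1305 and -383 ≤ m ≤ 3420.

gcd(6135, 1965) = 15  (6135 = 3×1965 + 240, 1965 = 8×240 + 45, 240 = 5×45 + 15, 45 = 3×15).
Back-substituting, 6135×(41) + 1965×(-128) = 15.
Scale by 87: particular solution (3567, -11136); reduce m mod 131: (30, -93).
General solution: m = 30 + 131t, n = -93 - 409t for integer t.
-383 ≤ 30 + 131t ≤ 3420 gives t ∈ [-3, 25], which is 29 values.

29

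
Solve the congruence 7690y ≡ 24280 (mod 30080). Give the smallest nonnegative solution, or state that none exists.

gcd(30080, 7690) = 10  (30080 = 3*7690 + 7010, 7690 = 1*7010 + 680, 7010 = 10*680 + 210, 680 = 3*210 + 50, 210 = 4*50 + 10, 50 = 5*10).
10 divides 24280, so solutions exist.
Back-substituting, 7690*(-575) + 30080*(147) = 10.
So 7690*(-575) ≡ 10 (mod 30080); multiply by 2428: y ≡ -1396100 (mod 3008).
Smallest nonnegative: y = -1396100 mod 3008 = 2620.

2620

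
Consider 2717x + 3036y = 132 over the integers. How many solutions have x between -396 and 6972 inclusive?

gcd(3036, 2717) = 11.
By Bézout, 2717×(19) + 3036×(-17) = 11.
Particular solution: (228, -204).
General solution: x = 228 + 276t, y = -204 - 247t for integer t.
-396 ≤ 228 + 276t ≤ 6972 gives t ∈ [-2, 24], which is 27 values.

27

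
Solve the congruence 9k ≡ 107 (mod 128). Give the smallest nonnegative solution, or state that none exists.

83

gcd(128, 9) = 1.
1 divides 107, so solutions exist.
By Bézout, 9*(57) + 128*(-4) = 1.
So 9*(57) ≡ 1 (mod 128); multiply by 107: k ≡ 6099 (mod 128).
Smallest nonnegative: k = 6099 mod 128 = 83.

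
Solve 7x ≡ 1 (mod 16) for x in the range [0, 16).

7

gcd(16, 7):
  16 = 2×7 + 2
  7 = 3×2 + 1
  2 = 2×1
so gcd(16, 7) = 1.
Back-substitute for Bézout coefficients:
  1 = 7 - 3×2
  ... = 7×(7) + 16×(-3)
So 7×7 ≡ 1 (mod 16), and 7 mod 16 = 7.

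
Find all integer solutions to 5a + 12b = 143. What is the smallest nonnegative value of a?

7

gcd(12, 5) = 1  (12 = 2·5 + 2, 5 = 2·2 + 1, 2 = 2·1).
1 divides 143, so solutions exist.
Back-substituting, 5·(5) + 12·(-2) = 1.
Scale by 143/1 = 143: (a₀, b₀) = (715, -286).
General solution: a = 715 + 12t, b = -286 - 5t for integer t.
a ≥ 0: smallest is 715 mod 12 = 7 (at t = -59), with b = 9.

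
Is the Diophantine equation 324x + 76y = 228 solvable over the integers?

gcd(324, 76) = 4  (324 = 4·76 + 20, 76 = 3·20 + 16, 20 = 1·16 + 4, 16 = 4·4).
4 divides 228, so integer solutions exist.

yes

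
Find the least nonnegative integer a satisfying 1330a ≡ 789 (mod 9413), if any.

gcd(9413, 1330) = 1  (9413 = 7×1330 + 103, 1330 = 12×103 + 94, 103 = 1×94 + 9, 94 = 10×9 + 4, 9 = 2×4 + 1, 4 = 4×1).
1 divides 789, so solutions exist.
Back-substituting, 1330×(-2102) + 9413×(297) = 1.
So 1330×(-2102) ≡ 1 (mod 9413); multiply by 789: a ≡ -1658478 (mod 9413).
Smallest nonnegative: a = -1658478 mod 9413 = 7623.

7623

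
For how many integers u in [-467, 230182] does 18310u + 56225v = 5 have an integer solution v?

21

gcd(56225, 18310):
  56225 = 3·18310 + 1295
  18310 = 14·1295 + 180
  1295 = 7·180 + 35
  180 = 5·35 + 5
  35 = 7·5
so gcd(56225, 18310) = 5.
Back-substitute for Bézout coefficients:
  5 = 180 - 5·35
  ... = 18310·(1563) + 56225·(-509)
Scale by 1: particular solution (1563, -509); reduce u mod 11245: (1563, -509).
General solution: u = 1563 + 11245t, v = -509 - 3662t for integer t.
-467 ≤ 1563 + 11245t ≤ 230182 gives t ∈ [0, 20], which is 21 values.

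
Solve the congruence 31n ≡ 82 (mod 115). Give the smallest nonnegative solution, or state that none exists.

62

gcd(115, 31) = 1  (115 = 3*31 + 22, 31 = 1*22 + 9, 22 = 2*9 + 4, 9 = 2*4 + 1, 4 = 4*1).
1 divides 82, so solutions exist.
Back-substituting, 31*(26) + 115*(-7) = 1.
So 31*(26) ≡ 1 (mod 115); multiply by 82: n ≡ 2132 (mod 115).
Smallest nonnegative: n = 2132 mod 115 = 62.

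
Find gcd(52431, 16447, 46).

1

gcd(52431, 16447):
  52431 = 3·16447 + 3090
  16447 = 5·3090 + 997
  3090 = 3·997 + 99
  997 = 10·99 + 7
  99 = 14·7 + 1
  7 = 7·1
so gcd(52431, 16447) = 1.
gcd(1, 46) = 1.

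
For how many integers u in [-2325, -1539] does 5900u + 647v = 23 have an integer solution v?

2

gcd(5900, 647) = 1  (5900 = 9·647 + 77, 647 = 8·77 + 31, 77 = 2·31 + 15, 31 = 2·15 + 1, 15 = 15·1).
Back-substituting, 5900·(-42) + 647·(383) = 1.
Scale by 23: particular solution (-966, 8809); reduce u mod 647: (328, -2991).
General solution: u = 328 + 647t, v = -2991 - 5900t for integer t.
-2325 ≤ 328 + 647t ≤ -1539 gives t ∈ [-4, -3], which is 2 values.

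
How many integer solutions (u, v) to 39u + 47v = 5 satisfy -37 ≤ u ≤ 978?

gcd(47, 39):
  47 = 1×39 + 8
  39 = 4×8 + 7
  8 = 1×7 + 1
  7 = 7×1
so gcd(47, 39) = 1.
Back-substitute for Bézout coefficients:
  1 = 8 - 1×7
  ... = 39×(-6) + 47×(5)
Scale by 5: particular solution (-30, 25); reduce u mod 47: (17, -14).
General solution: u = 17 + 47t, v = -14 - 39t for integer t.
-37 ≤ 17 + 47t ≤ 978 gives t ∈ [-1, 20], which is 22 values.

22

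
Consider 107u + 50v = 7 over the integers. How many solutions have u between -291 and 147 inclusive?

gcd(107, 50):
  107 = 2·50 + 7
  50 = 7·7 + 1
  7 = 7·1
so gcd(107, 50) = 1.
Back-substitute for Bézout coefficients:
  1 = 50 - 7·7
  ... = 107·(-7) + 50·(15)
Scale by 7: particular solution (-49, 105); reduce u mod 50: (1, -2).
General solution: u = 1 + 50t, v = -2 - 107t for integer t.
-291 ≤ 1 + 50t ≤ 147 gives t ∈ [-5, 2], which is 8 values.

8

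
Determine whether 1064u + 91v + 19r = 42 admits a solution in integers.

gcd(1064, 91) = 7  (1064 = 11×91 + 63, 91 = 1×63 + 28, 63 = 2×28 + 7, 28 = 4×7).
gcd(7, 19) = 1.
1 divides 42, so integer solutions exist.

yes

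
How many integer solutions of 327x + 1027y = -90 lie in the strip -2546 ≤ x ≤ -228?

3

gcd(1027, 327) = 1.
By Bézout, 327·(-201) + 1027·(64) = 1.
Particular solution: (631, -201).
General solution: x = 631 + 1027t, y = -201 - 327t for integer t.
-2546 ≤ 631 + 1027t ≤ -228 gives t ∈ [-3, -1], which is 3 values.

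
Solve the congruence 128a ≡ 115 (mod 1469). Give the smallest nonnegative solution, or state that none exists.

196

gcd(1469, 128):
  1469 = 11*128 + 61
  128 = 2*61 + 6
  61 = 10*6 + 1
  6 = 6*1
so gcd(1469, 128) = 1.
1 divides 115, so solutions exist.
Back-substitute for Bézout coefficients:
  1 = 61 - 10*6
  ... = 128*(-241) + 1469*(21)
So 128*(-241) ≡ 1 (mod 1469); multiply by 115: a ≡ -27715 (mod 1469).
Smallest nonnegative: a = -27715 mod 1469 = 196.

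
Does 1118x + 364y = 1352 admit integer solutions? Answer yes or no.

yes

gcd(1118, 364) = 26.
26 divides 1352, so integer solutions exist.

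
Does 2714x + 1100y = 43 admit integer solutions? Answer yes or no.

no

gcd(2714, 1100) = 2  (2714 = 2×1100 + 514, 1100 = 2×514 + 72, 514 = 7×72 + 10, 72 = 7×10 + 2, 10 = 5×2).
2 does not divide 43 (remainder 1), so no integer solutions.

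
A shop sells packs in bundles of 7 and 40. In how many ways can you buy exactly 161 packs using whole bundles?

1

Need nonnegative integers with 7j + 40k = 161.
gcd(7, 40) = 1, and 7·(-17) + 40·(3) = 1.
So (j₀, k₀) = (-2737, 483); general j = -2737 + 40t, k = 483 - 7t.
j ≥ 0 ⇒ t ≥ 69; k ≥ 0 ⇒ t ≤ 69. That's 1 value of t.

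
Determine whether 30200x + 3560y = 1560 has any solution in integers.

gcd(30200, 3560) = 40.
40 divides 1560, so integer solutions exist.

yes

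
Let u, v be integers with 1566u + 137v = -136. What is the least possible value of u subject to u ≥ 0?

72

gcd(1566, 137) = 1.
1 divides -136, so solutions exist.
By Bézout, 1566*(-65) + 137*(743) = 1.
Scale by -136/1 = -136: (u₀, v₀) = (8840, -101048).
General solution: u = 8840 + 137t, v = -101048 - 1566t for integer t.
u ≥ 0: smallest is 8840 mod 137 = 72 (at t = -64), with v = -824.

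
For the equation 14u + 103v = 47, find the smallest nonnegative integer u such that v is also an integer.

gcd(103, 14) = 1.
1 divides 47, so solutions exist.
By Bézout, 14*(-22) + 103*(3) = 1.
Scale by 47/1 = 47: (u₀, v₀) = (-1034, 141).
General solution: u = -1034 + 103t, v = 141 - 14t for integer t.
u ≥ 0: smallest is -1034 mod 103 = 99 (at t = 11), with v = -13.

99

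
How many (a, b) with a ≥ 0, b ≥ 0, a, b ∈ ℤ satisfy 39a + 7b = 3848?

gcd(39, 7) = 1.
By Bézout, 39*(2) + 7*(-11) = 1.
One solution: (3, 533).
General: a = 3 + 7t, b = 533 - 39t.
a ≥ 0 ⇒ t ≥ 0; b ≥ 0 ⇒ t ≤ 13. So t ∈ [0, 13]: 14 solutions.

14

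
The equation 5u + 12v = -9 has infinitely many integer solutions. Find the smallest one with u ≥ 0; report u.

gcd(12, 5):
  12 = 2·5 + 2
  5 = 2·2 + 1
  2 = 2·1
so gcd(12, 5) = 1.
1 divides -9, so solutions exist.
Back-substitute for Bézout coefficients:
  1 = 5 - 2·2
  ... = 5·(5) + 12·(-2)
Scale by -9/1 = -9: (u₀, v₀) = (-45, 18).
General solution: u = -45 + 12t, v = 18 - 5t for integer t.
u ≥ 0: smallest is -45 mod 12 = 3 (at t = 4), with v = -2.

3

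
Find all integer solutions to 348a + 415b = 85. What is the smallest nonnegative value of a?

135

gcd(415, 348):
  415 = 1*348 + 67
  348 = 5*67 + 13
  67 = 5*13 + 2
  13 = 6*2 + 1
  2 = 2*1
so gcd(415, 348) = 1.
1 divides 85, so solutions exist.
Back-substitute for Bézout coefficients:
  1 = 13 - 6*2
  ... = 348*(192) + 415*(-161)
Scale by 85/1 = 85: (a₀, b₀) = (16320, -13685).
General solution: a = 16320 + 415t, b = -13685 - 348t for integer t.
a ≥ 0: smallest is 16320 mod 415 = 135 (at t = -39), with b = -113.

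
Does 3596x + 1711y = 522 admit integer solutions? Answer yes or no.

gcd(3596, 1711) = 29.
29 divides 522, so integer solutions exist.

yes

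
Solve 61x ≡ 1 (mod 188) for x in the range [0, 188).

37

gcd(188, 61) = 1  (188 = 3·61 + 5, 61 = 12·5 + 1, 5 = 5·1).
Back-substituting, 61·(37) + 188·(-12) = 1.
So 61·37 ≡ 1 (mod 188), and 37 mod 188 = 37.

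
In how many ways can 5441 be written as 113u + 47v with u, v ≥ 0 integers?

1

gcd(113, 47) = 1.
By Bézout, 113*(5) + 47*(-12) = 1.
One solution: (39, 22).
General: u = 39 + 47t, v = 22 - 113t.
u ≥ 0 ⇒ t ≥ 0; v ≥ 0 ⇒ t ≤ 0. So t ∈ [0, 0]: 1 solution.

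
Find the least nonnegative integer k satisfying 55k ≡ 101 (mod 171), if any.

gcd(171, 55):
  171 = 3×55 + 6
  55 = 9×6 + 1
  6 = 6×1
so gcd(171, 55) = 1.
1 divides 101, so solutions exist.
Back-substitute for Bézout coefficients:
  1 = 55 - 9×6
  ... = 55×(28) + 171×(-9)
So 55×(28) ≡ 1 (mod 171); multiply by 101: k ≡ 2828 (mod 171).
Smallest nonnegative: k = 2828 mod 171 = 92.

92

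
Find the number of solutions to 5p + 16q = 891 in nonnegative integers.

11

gcd(16, 5):
  16 = 3·5 + 1
  5 = 5·1
so gcd(16, 5) = 1.
Back-substitute for Bézout coefficients:
  1 = 16 - 3·5
  ... = 5·(-3) + 16·(1)
Scale by 891: one solution is (-2673, 891). Reduce p mod 16: (15, 51).
General: p = 15 + 16t, q = 51 - 5t.
p ≥ 0 ⇒ t ≥ 0; q ≥ 0 ⇒ t ≤ 10. So t ∈ [0, 10]: 11 solutions.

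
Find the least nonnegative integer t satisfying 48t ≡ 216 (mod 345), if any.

gcd(345, 48):
  345 = 7*48 + 9
  48 = 5*9 + 3
  9 = 3*3
so gcd(345, 48) = 3.
3 divides 216, so solutions exist.
Back-substitute for Bézout coefficients:
  3 = 48 - 5*9
  ... = 48*(36) + 345*(-5)
So 48*(36) ≡ 3 (mod 345); multiply by 72: t ≡ 2592 (mod 115).
Smallest nonnegative: t = 2592 mod 115 = 62.

62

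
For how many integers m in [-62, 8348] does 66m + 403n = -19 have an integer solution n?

21

gcd(403, 66) = 1  (403 = 6×66 + 7, 66 = 9×7 + 3, 7 = 2×3 + 1, 3 = 3×1).
Back-substituting, 66×(-116) + 403×(19) = 1.
Scale by -19: particular solution (2204, -361); reduce m mod 403: (189, -31).
General solution: m = 189 + 403t, n = -31 - 66t for integer t.
-62 ≤ 189 + 403t ≤ 8348 gives t ∈ [0, 20], which is 21 values.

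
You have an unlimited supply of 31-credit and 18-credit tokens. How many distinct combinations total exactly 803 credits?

Need nonnegative integers with 31j + 18k = 803.
gcd(31, 18) = 1, and 31·(7) + 18·(-12) = 1.
So (j₀, k₀) = (5621, -9636); general j = 5621 + 18t, k = -9636 - 31t.
j ≥ 0 ⇒ t ≥ -312; k ≥ 0 ⇒ t ≤ -311. That's 2 values of t.

2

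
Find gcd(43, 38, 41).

1

gcd(43, 38):
  43 = 1*38 + 5
  38 = 7*5 + 3
  5 = 1*3 + 2
  3 = 1*2 + 1
  2 = 2*1
so gcd(43, 38) = 1.
gcd(1, 41) = 1.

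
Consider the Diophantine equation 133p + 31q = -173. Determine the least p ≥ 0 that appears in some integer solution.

29

gcd(133, 31) = 1  (133 = 4·31 + 9, 31 = 3·9 + 4, 9 = 2·4 + 1, 4 = 4·1).
1 divides -173, so solutions exist.
Back-substituting, 133·(7) + 31·(-30) = 1.
Scale by -173/1 = -173: (p₀, q₀) = (-1211, 5190).
General solution: p = -1211 + 31t, q = 5190 - 133t for integer t.
p ≥ 0: smallest is -1211 mod 31 = 29 (at t = 40), with q = -130.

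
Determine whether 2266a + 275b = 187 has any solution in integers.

yes

gcd(2266, 275) = 11.
11 divides 187, so integer solutions exist.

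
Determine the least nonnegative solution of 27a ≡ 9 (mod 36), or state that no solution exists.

gcd(36, 27) = 9  (36 = 1·27 + 9, 27 = 3·9).
9 divides 9, so solutions exist.
Back-substituting, 27·(-1) + 36·(1) = 9.
So 27·(-1) ≡ 9 (mod 36); multiply by 1: a ≡ -1 (mod 4).
Smallest nonnegative: a = -1 mod 4 = 3.

3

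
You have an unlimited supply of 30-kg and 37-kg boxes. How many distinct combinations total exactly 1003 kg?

Need nonnegative integers with 30j + 37k = 1003.
gcd(30, 37) = 1, and 30·(-16) + 37·(13) = 1.
So (j₀, k₀) = (-16048, 13039); general j = -16048 + 37t, k = 13039 - 30t.
j ≥ 0 ⇒ t ≥ 434; k ≥ 0 ⇒ t ≤ 434. That's 1 value of t.

1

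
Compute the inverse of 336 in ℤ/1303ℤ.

159

gcd(1303, 336):
  1303 = 3×336 + 295
  336 = 1×295 + 41
  295 = 7×41 + 8
  41 = 5×8 + 1
  8 = 8×1
so gcd(1303, 336) = 1.
Back-substitute for Bézout coefficients:
  1 = 41 - 5×8
  ... = 336×(159) + 1303×(-41)
So 336×159 ≡ 1 (mod 1303), and 159 mod 1303 = 159.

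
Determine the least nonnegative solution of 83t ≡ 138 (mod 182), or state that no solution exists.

gcd(182, 83) = 1.
1 divides 138, so solutions exist.
By Bézout, 83·(-57) + 182·(26) = 1.
So 83·(-57) ≡ 1 (mod 182); multiply by 138: t ≡ -7866 (mod 182).
Smallest nonnegative: t = -7866 mod 182 = 142.

142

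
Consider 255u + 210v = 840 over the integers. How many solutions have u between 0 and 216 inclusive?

gcd(255, 210) = 15  (255 = 1·210 + 45, 210 = 4·45 + 30, 45 = 1·30 + 15, 30 = 2·15).
Back-substituting, 255·(5) + 210·(-6) = 15.
Scale by 56: particular solution (280, -336); reduce u mod 14: (0, 4).
General solution: u = 0 + 14t, v = 4 - 17t for integer t.
0 ≤ 0 + 14t ≤ 216 gives t ∈ [0, 15], which is 16 values.

16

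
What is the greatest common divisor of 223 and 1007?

gcd(1007, 223) = 1  (1007 = 4×223 + 115, 223 = 1×115 + 108, 115 = 1×108 + 7, 108 = 15×7 + 3, 7 = 2×3 + 1, 3 = 3×1).

1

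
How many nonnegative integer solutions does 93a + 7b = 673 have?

1

gcd(93, 7) = 1.
By Bézout, 93·(-3) + 7·(40) = 1.
One solution: (4, 43).
General: a = 4 + 7t, b = 43 - 93t.
a ≥ 0 ⇒ t ≥ 0; b ≥ 0 ⇒ t ≤ 0. So t ∈ [0, 0]: 1 solution.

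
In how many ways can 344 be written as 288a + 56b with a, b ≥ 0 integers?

1

gcd(288, 56) = 8.
By Bézout, 288*(1) + 56*(-5) = 8.
One solution: (1, 1).
General: a = 1 + 7t, b = 1 - 36t.
a ≥ 0 ⇒ t ≥ 0; b ≥ 0 ⇒ t ≤ 0. So t ∈ [0, 0]: 1 solution.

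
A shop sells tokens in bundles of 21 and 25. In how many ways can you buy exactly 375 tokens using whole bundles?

Need nonnegative integers with 21j + 25k = 375.
gcd(21, 25) = 1, and 21·(6) + 25·(-5) = 1.
So (j₀, k₀) = (2250, -1875); general j = 2250 + 25t, k = -1875 - 21t.
j ≥ 0 ⇒ t ≥ -90; k ≥ 0 ⇒ t ≤ -90. That's 1 value of t.

1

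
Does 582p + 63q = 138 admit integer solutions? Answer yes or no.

gcd(582, 63) = 3.
3 divides 138, so integer solutions exist.

yes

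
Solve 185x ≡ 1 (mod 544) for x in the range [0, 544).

297

gcd(544, 185):
  544 = 2*185 + 174
  185 = 1*174 + 11
  174 = 15*11 + 9
  11 = 1*9 + 2
  9 = 4*2 + 1
  2 = 2*1
so gcd(544, 185) = 1.
Back-substitute for Bézout coefficients:
  1 = 9 - 4*2
  ... = 185*(-247) + 544*(84)
So 185*-247 ≡ 1 (mod 544), and -247 mod 544 = 297.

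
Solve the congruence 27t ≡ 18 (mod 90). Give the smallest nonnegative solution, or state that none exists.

gcd(90, 27) = 9.
9 divides 18, so solutions exist.
By Bézout, 27*(-3) + 90*(1) = 9.
So 27*(-3) ≡ 9 (mod 90); multiply by 2: t ≡ -6 (mod 10).
Smallest nonnegative: t = -6 mod 10 = 4.

4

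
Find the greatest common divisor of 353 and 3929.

1

gcd(3929, 353):
  3929 = 11·353 + 46
  353 = 7·46 + 31
  46 = 1·31 + 15
  31 = 2·15 + 1
  15 = 15·1
so gcd(3929, 353) = 1.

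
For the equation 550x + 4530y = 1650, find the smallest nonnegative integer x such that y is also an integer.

gcd(4530, 550) = 10.
10 divides 1650, so solutions exist.
By Bézout, 550*(-140) + 4530*(17) = 10.
Scale by 1650/10 = 165: (x₀, y₀) = (-23100, 2805).
General solution: x = -23100 + 453t, y = 2805 - 55t for integer t.
x ≥ 0: smallest is -23100 mod 453 = 3 (at t = 51), with y = 0.

3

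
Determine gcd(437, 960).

1

gcd(960, 437):
  960 = 2*437 + 86
  437 = 5*86 + 7
  86 = 12*7 + 2
  7 = 3*2 + 1
  2 = 2*1
so gcd(960, 437) = 1.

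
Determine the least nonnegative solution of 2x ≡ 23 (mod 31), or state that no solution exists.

27

gcd(31, 2) = 1  (31 = 15·2 + 1, 2 = 2·1).
1 divides 23, so solutions exist.
Back-substituting, 2·(-15) + 31·(1) = 1.
So 2·(-15) ≡ 1 (mod 31); multiply by 23: x ≡ -345 (mod 31).
Smallest nonnegative: x = -345 mod 31 = 27.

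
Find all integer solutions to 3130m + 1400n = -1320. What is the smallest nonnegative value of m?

gcd(3130, 1400) = 10.
10 divides -1320, so solutions exist.
By Bézout, 3130*(17) + 1400*(-38) = 10.
Scale by -1320/10 = -132: (m₀, n₀) = (-2244, 5016).
General solution: m = -2244 + 140t, n = 5016 - 313t for integer t.
m ≥ 0: smallest is -2244 mod 140 = 136 (at t = 17), with n = -305.

136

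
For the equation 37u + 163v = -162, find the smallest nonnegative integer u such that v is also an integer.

141

gcd(163, 37):
  163 = 4·37 + 15
  37 = 2·15 + 7
  15 = 2·7 + 1
  7 = 7·1
so gcd(163, 37) = 1.
1 divides -162, so solutions exist.
Back-substitute for Bézout coefficients:
  1 = 15 - 2·7
  ... = 37·(-22) + 163·(5)
Scale by -162/1 = -162: (u₀, v₀) = (3564, -810).
General solution: u = 3564 + 163t, v = -810 - 37t for integer t.
u ≥ 0: smallest is 3564 mod 163 = 141 (at t = -21), with v = -33.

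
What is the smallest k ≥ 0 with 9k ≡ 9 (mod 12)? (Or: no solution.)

1

gcd(12, 9):
  12 = 1*9 + 3
  9 = 3*3
so gcd(12, 9) = 3.
3 divides 9, so solutions exist.
Back-substitute for Bézout coefficients:
  3 = 12 - 1*9
  ... = 9*(-1) + 12*(1)
So 9*(-1) ≡ 3 (mod 12); multiply by 3: k ≡ -3 (mod 4).
Smallest nonnegative: k = -3 mod 4 = 1.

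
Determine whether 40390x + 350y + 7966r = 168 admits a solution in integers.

gcd(40390, 350) = 70  (40390 = 115*350 + 140, 350 = 2*140 + 70, 140 = 2*70).
gcd(70, 7966) = 14.
14 divides 168, so integer solutions exist.

yes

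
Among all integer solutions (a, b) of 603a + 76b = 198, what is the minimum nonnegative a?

gcd(603, 76) = 1.
1 divides 198, so solutions exist.
By Bézout, 603×(15) + 76×(-119) = 1.
Scale by 198/1 = 198: (a₀, b₀) = (2970, -23562).
General solution: a = 2970 + 76t, b = -23562 - 603t for integer t.
a ≥ 0: smallest is 2970 mod 76 = 6 (at t = -39), with b = -45.

6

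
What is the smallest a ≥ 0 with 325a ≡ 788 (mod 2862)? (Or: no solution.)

gcd(2862, 325) = 1  (2862 = 8·325 + 262, 325 = 1·262 + 63, 262 = 4·63 + 10, 63 = 6·10 + 3, 10 = 3·3 + 1, 3 = 3·1).
1 divides 788, so solutions exist.
Back-substituting, 325·(-863) + 2862·(98) = 1.
So 325·(-863) ≡ 1 (mod 2862); multiply by 788: a ≡ -680044 (mod 2862).
Smallest nonnegative: a = -680044 mod 2862 = 1112.

1112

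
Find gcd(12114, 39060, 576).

gcd(39060, 12114):
  39060 = 3*12114 + 2718
  12114 = 4*2718 + 1242
  2718 = 2*1242 + 234
  1242 = 5*234 + 72
  234 = 3*72 + 18
  72 = 4*18
so gcd(39060, 12114) = 18.
gcd(18, 576) = 18.

18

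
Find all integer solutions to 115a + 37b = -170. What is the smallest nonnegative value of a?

13

gcd(115, 37):
  115 = 3×37 + 4
  37 = 9×4 + 1
  4 = 4×1
so gcd(115, 37) = 1.
1 divides -170, so solutions exist.
Back-substitute for Bézout coefficients:
  1 = 37 - 9×4
  ... = 115×(-9) + 37×(28)
Scale by -170/1 = -170: (a₀, b₀) = (1530, -4760).
General solution: a = 1530 + 37t, b = -4760 - 115t for integer t.
a ≥ 0: smallest is 1530 mod 37 = 13 (at t = -41), with b = -45.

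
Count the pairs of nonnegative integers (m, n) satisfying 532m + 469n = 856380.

24

gcd(532, 469) = 7.
By Bézout, 532*(15) + 469*(-17) = 7.
One solution: (37, 1784).
General: m = 37 + 67t, n = 1784 - 76t.
m ≥ 0 ⇒ t ≥ 0; n ≥ 0 ⇒ t ≤ 23. So t ∈ [0, 23]: 24 solutions.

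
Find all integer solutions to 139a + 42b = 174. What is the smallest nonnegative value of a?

gcd(139, 42):
  139 = 3·42 + 13
  42 = 3·13 + 3
  13 = 4·3 + 1
  3 = 3·1
so gcd(139, 42) = 1.
1 divides 174, so solutions exist.
Back-substitute for Bézout coefficients:
  1 = 13 - 4·3
  ... = 139·(13) + 42·(-43)
Scale by 174/1 = 174: (a₀, b₀) = (2262, -7482).
General solution: a = 2262 + 42t, b = -7482 - 139t for integer t.
a ≥ 0: smallest is 2262 mod 42 = 36 (at t = -53), with b = -115.

36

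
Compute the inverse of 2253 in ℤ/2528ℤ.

gcd(2528, 2253) = 1  (2528 = 1*2253 + 275, 2253 = 8*275 + 53, 275 = 5*53 + 10, 53 = 5*10 + 3, 10 = 3*3 + 1, 3 = 3*1).
Back-substituting, 2253*(-763) + 2528*(680) = 1.
So 2253*-763 ≡ 1 (mod 2528), and -763 mod 2528 = 1765.

1765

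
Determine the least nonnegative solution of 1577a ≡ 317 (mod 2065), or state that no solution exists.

gcd(2065, 1577) = 1  (2065 = 1×1577 + 488, 1577 = 3×488 + 113, 488 = 4×113 + 36, 113 = 3×36 + 5, 36 = 7×5 + 1, 5 = 5×1).
1 divides 317, so solutions exist.
Back-substituting, 1577×(-402) + 2065×(307) = 1.
So 1577×(-402) ≡ 1 (mod 2065); multiply by 317: a ≡ -127434 (mod 2065).
Smallest nonnegative: a = -127434 mod 2065 = 596.

596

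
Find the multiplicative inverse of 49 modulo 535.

404

gcd(535, 49) = 1.
By Bézout, 49*(-131) + 535*(12) = 1.
So 49*-131 ≡ 1 (mod 535), and -131 mod 535 = 404.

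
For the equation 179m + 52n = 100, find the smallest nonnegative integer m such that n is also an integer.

36

gcd(179, 52):
  179 = 3×52 + 23
  52 = 2×23 + 6
  23 = 3×6 + 5
  6 = 1×5 + 1
  5 = 5×1
so gcd(179, 52) = 1.
1 divides 100, so solutions exist.
Back-substitute for Bézout coefficients:
  1 = 6 - 1×5
  ... = 179×(-9) + 52×(31)
Scale by 100/1 = 100: (m₀, n₀) = (-900, 3100).
General solution: m = -900 + 52t, n = 3100 - 179t for integer t.
m ≥ 0: smallest is -900 mod 52 = 36 (at t = 18), with n = -122.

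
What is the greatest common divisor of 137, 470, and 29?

1

gcd(470, 137):
  470 = 3×137 + 59
  137 = 2×59 + 19
  59 = 3×19 + 2
  19 = 9×2 + 1
  2 = 2×1
so gcd(470, 137) = 1.
gcd(1, 29) = 1.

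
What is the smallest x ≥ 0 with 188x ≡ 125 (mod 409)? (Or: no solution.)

42

gcd(409, 188) = 1.
1 divides 125, so solutions exist.
By Bézout, 188·(-124) + 409·(57) = 1.
So 188·(-124) ≡ 1 (mod 409); multiply by 125: x ≡ -15500 (mod 409).
Smallest nonnegative: x = -15500 mod 409 = 42.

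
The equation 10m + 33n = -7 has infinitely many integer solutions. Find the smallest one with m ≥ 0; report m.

29

gcd(33, 10) = 1  (33 = 3·10 + 3, 10 = 3·3 + 1, 3 = 3·1).
1 divides -7, so solutions exist.
Back-substituting, 10·(10) + 33·(-3) = 1.
Scale by -7/1 = -7: (m₀, n₀) = (-70, 21).
General solution: m = -70 + 33t, n = 21 - 10t for integer t.
m ≥ 0: smallest is -70 mod 33 = 29 (at t = 3), with n = -9.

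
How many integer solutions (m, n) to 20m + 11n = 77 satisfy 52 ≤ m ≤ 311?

24

gcd(20, 11):
  20 = 1*11 + 9
  11 = 1*9 + 2
  9 = 4*2 + 1
  2 = 2*1
so gcd(20, 11) = 1.
Back-substitute for Bézout coefficients:
  1 = 9 - 4*2
  ... = 20*(5) + 11*(-9)
Scale by 77: particular solution (385, -693); reduce m mod 11: (0, 7).
General solution: m = 0 + 11t, n = 7 - 20t for integer t.
52 ≤ 0 + 11t ≤ 311 gives t ∈ [5, 28], which is 24 values.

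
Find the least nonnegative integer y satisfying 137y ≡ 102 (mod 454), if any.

14

gcd(454, 137):
  454 = 3×137 + 43
  137 = 3×43 + 8
  43 = 5×8 + 3
  8 = 2×3 + 2
  3 = 1×2 + 1
  2 = 2×1
so gcd(454, 137) = 1.
1 divides 102, so solutions exist.
Back-substitute for Bézout coefficients:
  1 = 3 - 1×2
  ... = 137×(-169) + 454×(51)
So 137×(-169) ≡ 1 (mod 454); multiply by 102: y ≡ -17238 (mod 454).
Smallest nonnegative: y = -17238 mod 454 = 14.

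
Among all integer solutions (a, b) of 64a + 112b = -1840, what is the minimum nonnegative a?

gcd(112, 64) = 16  (112 = 1×64 + 48, 64 = 1×48 + 16, 48 = 3×16).
16 divides -1840, so solutions exist.
Back-substituting, 64×(2) + 112×(-1) = 16.
Scale by -1840/16 = -115: (a₀, b₀) = (-230, 115).
General solution: a = -230 + 7t, b = 115 - 4t for integer t.
a ≥ 0: smallest is -230 mod 7 = 1 (at t = 33), with b = -17.

1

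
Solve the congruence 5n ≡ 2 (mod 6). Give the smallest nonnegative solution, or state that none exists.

4

gcd(6, 5):
  6 = 1*5 + 1
  5 = 5*1
so gcd(6, 5) = 1.
1 divides 2, so solutions exist.
Back-substitute for Bézout coefficients:
  1 = 6 - 1*5
  ... = 5*(-1) + 6*(1)
So 5*(-1) ≡ 1 (mod 6); multiply by 2: n ≡ -2 (mod 6).
Smallest nonnegative: n = -2 mod 6 = 4.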